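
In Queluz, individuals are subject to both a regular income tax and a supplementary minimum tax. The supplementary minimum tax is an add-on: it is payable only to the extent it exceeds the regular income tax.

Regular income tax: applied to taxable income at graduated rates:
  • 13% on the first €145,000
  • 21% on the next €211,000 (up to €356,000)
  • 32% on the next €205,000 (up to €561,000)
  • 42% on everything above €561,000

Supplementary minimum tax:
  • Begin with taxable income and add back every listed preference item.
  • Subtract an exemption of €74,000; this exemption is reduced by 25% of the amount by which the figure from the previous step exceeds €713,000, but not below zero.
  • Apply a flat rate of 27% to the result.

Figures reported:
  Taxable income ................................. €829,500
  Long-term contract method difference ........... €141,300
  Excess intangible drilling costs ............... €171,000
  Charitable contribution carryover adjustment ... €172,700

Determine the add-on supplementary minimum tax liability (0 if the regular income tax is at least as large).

Regular income tax:
  €145,000 × 13% = €18,850
  €211,000 × 21% = €44,310
  €205,000 × 32% = €65,600
  €268,500 × 42% = €112,770
  → €241,530

Supplementary minimum tax:
  Adjusted income: €829,500 + €141,300 + €171,000 + €172,700 = €1,314,500
  Exemption: 25% × (€1,314,500 − €713,000) = €150,375 ≥ €74,000, so the exemption is fully phased out
  Base: €1,314,500 − €0 = €1,314,500
  €1,314,500 × 27% = €354,915

Excess of supplementary minimum tax over regular income tax: €354,915 − €241,530 = €113,385.

€113,385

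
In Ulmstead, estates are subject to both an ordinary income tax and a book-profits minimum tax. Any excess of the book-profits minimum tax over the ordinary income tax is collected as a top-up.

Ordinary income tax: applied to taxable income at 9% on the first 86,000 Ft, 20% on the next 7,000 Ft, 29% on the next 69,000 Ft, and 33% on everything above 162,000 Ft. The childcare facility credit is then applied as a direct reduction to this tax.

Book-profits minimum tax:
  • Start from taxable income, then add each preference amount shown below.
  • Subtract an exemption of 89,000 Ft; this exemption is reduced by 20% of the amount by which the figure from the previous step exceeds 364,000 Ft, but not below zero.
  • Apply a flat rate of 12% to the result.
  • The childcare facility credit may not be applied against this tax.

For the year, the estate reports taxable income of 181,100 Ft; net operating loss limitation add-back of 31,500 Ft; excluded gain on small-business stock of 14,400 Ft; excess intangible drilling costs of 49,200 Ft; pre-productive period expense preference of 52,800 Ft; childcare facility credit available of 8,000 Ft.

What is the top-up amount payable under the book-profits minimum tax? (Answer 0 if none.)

Ordinary income tax:
  86,000 Ft × 9% = 7,740 Ft
  7,000 Ft × 20% = 1,400 Ft
  69,000 Ft × 29% = 20,010 Ft
  19,100 Ft × 33% = 6,303 Ft
  → 35,453 Ft
  Less childcare facility credit 8,000 Ft → 27,453 Ft

Book-profits minimum tax:
  Adjusted income: 181,100 Ft + 31,500 Ft + 14,400 Ft + 49,200 Ft + 52,800 Ft = 329,000 Ft
  Exemption: 329,000 Ft ≤ 364,000 Ft, so full 89,000 Ft applies
  Base: 329,000 Ft − 89,000 Ft = 240,000 Ft
  240,000 Ft × 12% = 28,800 Ft

Excess of book-profits minimum tax over ordinary income tax: 28,800 Ft − 27,453 Ft = 1,347 Ft.

1,347 Ft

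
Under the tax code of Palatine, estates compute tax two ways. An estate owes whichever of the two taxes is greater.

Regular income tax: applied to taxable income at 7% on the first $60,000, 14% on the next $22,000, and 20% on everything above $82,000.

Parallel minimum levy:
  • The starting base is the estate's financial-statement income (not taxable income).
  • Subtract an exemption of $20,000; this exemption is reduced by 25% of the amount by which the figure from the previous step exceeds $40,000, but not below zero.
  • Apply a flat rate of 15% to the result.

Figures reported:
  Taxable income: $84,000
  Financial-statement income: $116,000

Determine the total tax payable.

$17,250

Parallel minimum levy:
  Base (financial-statement income): $116,000
  Exemption: $20,000 − 25% × ($116,000 − $40,000) = $20,000 − $19,000 = $1,000
  Base: $116,000 − $1,000 = $115,000
  $115,000 × 15% = $17,250

Regular income tax:
  $60,000 × 7% = $4,200
  $22,000 × 14% = $3,080
  $2,000 × 20% = $400
  → $7,680

$17,250 > $7,680, so the parallel minimum levy is the binding amount.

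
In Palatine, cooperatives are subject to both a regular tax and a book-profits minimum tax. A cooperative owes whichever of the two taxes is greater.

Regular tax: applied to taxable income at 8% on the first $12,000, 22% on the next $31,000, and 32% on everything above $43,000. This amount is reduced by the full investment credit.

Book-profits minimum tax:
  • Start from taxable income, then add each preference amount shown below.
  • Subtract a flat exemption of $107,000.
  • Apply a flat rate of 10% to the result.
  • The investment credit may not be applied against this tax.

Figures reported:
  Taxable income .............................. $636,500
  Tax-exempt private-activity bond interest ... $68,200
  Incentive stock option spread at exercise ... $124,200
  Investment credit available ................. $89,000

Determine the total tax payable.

$108,700

Regular tax:
  $12,000 × 8% = $960
  $31,000 × 22% = $6,820
  $593,500 × 32% = $189,920
  → $197,700
  Less investment credit $89,000 → $108,700

Book-profits minimum tax:
  Adjusted income: $636,500 + $68,200 + $124,200 = $828,900
  Less exemption $107,000 → base $721,900
  $721,900 × 10% = $72,190

$108,700 > $72,190, so the regular tax governs.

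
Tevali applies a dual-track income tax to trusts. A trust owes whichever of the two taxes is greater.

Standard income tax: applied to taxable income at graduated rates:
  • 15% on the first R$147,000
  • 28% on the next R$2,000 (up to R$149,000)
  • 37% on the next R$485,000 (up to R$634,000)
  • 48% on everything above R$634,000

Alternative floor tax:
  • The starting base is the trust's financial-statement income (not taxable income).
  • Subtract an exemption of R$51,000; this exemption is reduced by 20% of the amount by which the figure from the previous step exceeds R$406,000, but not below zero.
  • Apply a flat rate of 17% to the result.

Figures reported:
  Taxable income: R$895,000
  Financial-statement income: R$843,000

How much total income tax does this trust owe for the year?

R$327,340

Standard income tax:
  R$147,000 × 15% = R$22,050
  R$2,000 × 28% = R$560
  R$485,000 × 37% = R$179,450
  R$261,000 × 48% = R$125,280
  → R$327,340

Alternative floor tax:
  Base (financial-statement income): R$843,000
  Exemption: 20% × (R$843,000 − R$406,000) = R$87,400 ≥ R$51,000, so the exemption is fully phased out
  Base: R$843,000 − R$0 = R$843,000
  R$843,000 × 17% = R$143,310

R$327,340 > R$143,310, so the standard income tax governs.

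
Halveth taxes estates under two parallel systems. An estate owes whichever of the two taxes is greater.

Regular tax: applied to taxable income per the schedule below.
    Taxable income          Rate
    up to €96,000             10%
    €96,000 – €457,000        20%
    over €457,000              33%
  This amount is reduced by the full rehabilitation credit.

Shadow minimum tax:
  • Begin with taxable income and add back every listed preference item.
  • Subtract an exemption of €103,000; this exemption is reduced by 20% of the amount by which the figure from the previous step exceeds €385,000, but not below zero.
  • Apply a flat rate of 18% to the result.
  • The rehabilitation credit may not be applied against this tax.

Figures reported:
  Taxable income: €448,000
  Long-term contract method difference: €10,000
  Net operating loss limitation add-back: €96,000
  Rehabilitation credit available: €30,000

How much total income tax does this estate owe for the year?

€87,264

Shadow minimum tax:
  Adjusted income: €448,000 + €10,000 + €96,000 = €554,000
  Exemption: €103,000 − 20% × (€554,000 − €385,000) = €103,000 − €33,800 = €69,200
  Base: €554,000 − €69,200 = €484,800
  €484,800 × 18% = €87,264

Regular tax:
  €96,000 × 10% = €9,600
  €352,000 × 20% = €70,400
  → €80,000
  Less rehabilitation credit €30,000 → €50,000

€87,264 > €50,000, so the shadow minimum tax is the binding amount.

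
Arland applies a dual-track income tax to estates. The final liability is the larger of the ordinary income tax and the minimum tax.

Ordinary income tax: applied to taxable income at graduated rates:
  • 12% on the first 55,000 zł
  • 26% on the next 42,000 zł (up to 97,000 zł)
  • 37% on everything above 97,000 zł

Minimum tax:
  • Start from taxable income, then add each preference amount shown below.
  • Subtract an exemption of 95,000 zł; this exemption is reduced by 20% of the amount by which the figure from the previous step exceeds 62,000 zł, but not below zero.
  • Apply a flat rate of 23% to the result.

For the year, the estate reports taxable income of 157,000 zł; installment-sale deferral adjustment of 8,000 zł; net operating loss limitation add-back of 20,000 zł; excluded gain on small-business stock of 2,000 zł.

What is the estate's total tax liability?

Ordinary income tax:
  55,000 zł × 12% = 6,600 zł
  42,000 zł × 26% = 10,920 zł
  60,000 zł × 37% = 22,200 zł
  → 39,720 zł

Minimum tax:
  Adjusted income: 157,000 zł + 8,000 zł + 20,000 zł + 2,000 zł = 187,000 zł
  Exemption: 95,000 zł − 20% × (187,000 zł − 62,000 zł) = 95,000 zł − 25,000 zł = 70,000 zł
  Base: 187,000 zł − 70,000 zł = 117,000 zł
  117,000 zł × 23% = 26,910 zł

39,720 zł > 26,910 zł, so the ordinary income tax governs.

39,720 zł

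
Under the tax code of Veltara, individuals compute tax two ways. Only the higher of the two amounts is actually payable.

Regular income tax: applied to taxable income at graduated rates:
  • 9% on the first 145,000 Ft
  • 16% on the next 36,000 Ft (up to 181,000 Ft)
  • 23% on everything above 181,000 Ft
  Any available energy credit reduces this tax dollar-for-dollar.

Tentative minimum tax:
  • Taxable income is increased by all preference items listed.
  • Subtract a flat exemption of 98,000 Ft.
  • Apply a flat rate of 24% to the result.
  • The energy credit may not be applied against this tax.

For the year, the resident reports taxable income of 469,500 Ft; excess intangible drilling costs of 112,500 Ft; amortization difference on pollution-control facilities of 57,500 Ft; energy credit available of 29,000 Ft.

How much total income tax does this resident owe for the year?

Regular income tax:
  145,000 Ft × 9% = 13,050 Ft
  36,000 Ft × 16% = 5,760 Ft
  288,500 Ft × 23% = 66,355 Ft
  → 85,165 Ft
  Less energy credit 29,000 Ft → 56,165 Ft

Tentative minimum tax:
  Adjusted income: 469,500 Ft + 112,500 Ft + 57,500 Ft = 639,500 Ft
  Less exemption 98,000 Ft → base 541,500 Ft
  541,500 Ft × 24% = 129,960 Ft

129,960 Ft > 56,165 Ft, so the tentative minimum tax is the binding amount.

129,960 Ft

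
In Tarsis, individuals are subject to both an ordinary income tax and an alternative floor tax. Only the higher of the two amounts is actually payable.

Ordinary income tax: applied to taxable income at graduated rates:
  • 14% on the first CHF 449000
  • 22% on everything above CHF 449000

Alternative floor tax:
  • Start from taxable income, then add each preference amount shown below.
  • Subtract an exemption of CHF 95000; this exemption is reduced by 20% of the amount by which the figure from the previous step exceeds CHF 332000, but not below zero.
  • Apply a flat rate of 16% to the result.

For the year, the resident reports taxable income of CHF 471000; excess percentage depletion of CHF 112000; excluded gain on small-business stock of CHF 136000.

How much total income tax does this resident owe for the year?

Ordinary income tax:
  CHF 449000 × 14% = CHF 62860
  CHF 22000 × 22% = CHF 4840
  → CHF 67700

Alternative floor tax:
  Adjusted income: CHF 471000 + CHF 112000 + CHF 136000 = CHF 719000
  Exemption: CHF 95000 − 20% × (CHF 719000 − CHF 332000) = CHF 95000 − CHF 77400 = CHF 17600
  Base: CHF 719000 − CHF 17600 = CHF 701400
  CHF 701400 × 16% = CHF 112224

CHF 112224 > CHF 67700, so the alternative floor tax is the binding amount.

CHF 112224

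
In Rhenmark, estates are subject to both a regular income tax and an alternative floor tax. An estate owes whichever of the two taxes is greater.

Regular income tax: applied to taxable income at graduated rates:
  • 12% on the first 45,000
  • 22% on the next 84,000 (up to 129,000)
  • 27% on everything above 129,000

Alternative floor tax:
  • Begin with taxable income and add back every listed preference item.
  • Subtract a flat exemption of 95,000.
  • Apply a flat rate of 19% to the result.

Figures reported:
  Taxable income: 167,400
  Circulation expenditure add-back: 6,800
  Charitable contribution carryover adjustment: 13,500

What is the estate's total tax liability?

Regular income tax:
  45,000 × 12% = 5,400
  84,000 × 22% = 18,480
  38,400 × 27% = 10,368
  → 34,248

Alternative floor tax:
  Adjusted income: 167,400 + 6,800 + 13,500 = 187,700
  Less exemption 95,000 → base 92,700
  92,700 × 19% = 17,613

34,248 > 17,613, so the regular income tax governs.

34,248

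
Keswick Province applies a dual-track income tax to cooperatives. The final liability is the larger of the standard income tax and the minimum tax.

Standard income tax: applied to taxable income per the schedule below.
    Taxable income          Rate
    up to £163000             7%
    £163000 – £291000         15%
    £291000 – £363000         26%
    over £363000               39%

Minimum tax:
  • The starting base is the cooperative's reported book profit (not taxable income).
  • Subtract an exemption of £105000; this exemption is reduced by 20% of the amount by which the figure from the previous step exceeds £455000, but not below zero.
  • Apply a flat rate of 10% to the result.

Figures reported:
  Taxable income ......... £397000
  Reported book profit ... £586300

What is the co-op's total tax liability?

£62590

Minimum tax:
  Base (reported book profit): £586300
  Exemption: £105000 − 20% × (£586300 − £455000) = £105000 − £26260 = £78740
  Base: £586300 − £78740 = £507560
  £507560 × 10% = £50756

Standard income tax:
  £163000 × 7% = £11410
  £128000 × 15% = £19200
  £72000 × 26% = £18720
  £34000 × 39% = £13260
  → £62590

£62590 > £50756, so the standard income tax governs.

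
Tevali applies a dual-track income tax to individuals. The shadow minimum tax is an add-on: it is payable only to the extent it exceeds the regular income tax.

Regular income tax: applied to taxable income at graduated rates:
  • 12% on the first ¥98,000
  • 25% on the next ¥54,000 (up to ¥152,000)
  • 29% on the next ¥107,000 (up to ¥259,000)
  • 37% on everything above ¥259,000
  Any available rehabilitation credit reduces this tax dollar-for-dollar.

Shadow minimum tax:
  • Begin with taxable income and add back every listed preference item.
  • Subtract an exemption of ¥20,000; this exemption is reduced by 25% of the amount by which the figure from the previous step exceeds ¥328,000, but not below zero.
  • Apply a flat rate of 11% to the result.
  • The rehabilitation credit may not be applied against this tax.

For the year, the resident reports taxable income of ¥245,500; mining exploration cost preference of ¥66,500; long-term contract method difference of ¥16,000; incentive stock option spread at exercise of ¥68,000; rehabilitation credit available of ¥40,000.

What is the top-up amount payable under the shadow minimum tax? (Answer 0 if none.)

¥30,855

Regular income tax:
  ¥98,000 × 12% = ¥11,760
  ¥54,000 × 25% = ¥13,500
  ¥93,500 × 29% = ¥27,115
  → ¥52,375
  Less rehabilitation credit ¥40,000 → ¥12,375

Shadow minimum tax:
  Adjusted income: ¥245,500 + ¥66,500 + ¥16,000 + ¥68,000 = ¥396,000
  Exemption: ¥20,000 − 25% × (¥396,000 − ¥328,000) = ¥20,000 − ¥17,000 = ¥3,000
  Base: ¥396,000 − ¥3,000 = ¥393,000
  ¥393,000 × 11% = ¥43,230

Excess of shadow minimum tax over regular income tax: ¥43,230 − ¥12,375 = ¥30,855.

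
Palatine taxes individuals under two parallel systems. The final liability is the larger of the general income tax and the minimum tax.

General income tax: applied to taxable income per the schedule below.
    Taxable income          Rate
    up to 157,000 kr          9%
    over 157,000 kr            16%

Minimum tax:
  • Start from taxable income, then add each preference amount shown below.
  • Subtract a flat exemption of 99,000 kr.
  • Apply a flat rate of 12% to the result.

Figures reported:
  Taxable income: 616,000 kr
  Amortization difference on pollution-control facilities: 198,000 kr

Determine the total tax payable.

General income tax:
  157,000 kr × 9% = 14,130 kr
  459,000 kr × 16% = 73,440 kr
  → 87,570 kr

Minimum tax:
  Adjusted income: 616,000 kr + 198,000 kr = 814,000 kr
  Less exemption 99,000 kr → base 715,000 kr
  715,000 kr × 12% = 85,800 kr

87,570 kr > 85,800 kr, so the general income tax governs.

87,570 kr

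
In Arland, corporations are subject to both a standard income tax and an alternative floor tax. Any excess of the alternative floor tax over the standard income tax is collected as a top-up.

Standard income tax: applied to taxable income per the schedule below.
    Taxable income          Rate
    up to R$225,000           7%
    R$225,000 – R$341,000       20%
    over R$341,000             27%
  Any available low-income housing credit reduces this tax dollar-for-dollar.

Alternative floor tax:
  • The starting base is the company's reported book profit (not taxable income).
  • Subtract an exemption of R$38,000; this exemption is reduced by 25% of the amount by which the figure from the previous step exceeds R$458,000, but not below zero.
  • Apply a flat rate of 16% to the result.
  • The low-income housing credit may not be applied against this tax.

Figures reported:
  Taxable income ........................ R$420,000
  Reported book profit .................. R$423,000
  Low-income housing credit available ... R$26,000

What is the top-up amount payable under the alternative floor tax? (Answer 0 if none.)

R$27,320

Alternative floor tax:
  Base (reported book profit): R$423,000
  Exemption: R$423,000 ≤ R$458,000, so full R$38,000 applies
  Base: R$423,000 − R$38,000 = R$385,000
  R$385,000 × 16% = R$61,600

Standard income tax:
  R$225,000 × 7% = R$15,750
  R$116,000 × 20% = R$23,200
  R$79,000 × 27% = R$21,330
  → R$60,280
  Less low-income housing credit R$26,000 → R$34,280

Excess of alternative floor tax over standard income tax: R$61,600 − R$34,280 = R$27,320.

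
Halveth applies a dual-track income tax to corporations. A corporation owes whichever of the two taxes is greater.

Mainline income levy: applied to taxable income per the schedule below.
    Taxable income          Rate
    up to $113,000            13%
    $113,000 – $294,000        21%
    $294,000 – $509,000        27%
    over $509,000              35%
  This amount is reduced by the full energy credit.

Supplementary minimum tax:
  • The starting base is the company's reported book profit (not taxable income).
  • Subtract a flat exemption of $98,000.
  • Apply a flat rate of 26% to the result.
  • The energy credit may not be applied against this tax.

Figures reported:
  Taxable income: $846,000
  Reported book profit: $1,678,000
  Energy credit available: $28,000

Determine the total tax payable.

$410,800

Supplementary minimum tax:
  Base (reported book profit): $1,678,000
  Less exemption $98,000 → base $1,580,000
  $1,580,000 × 26% = $410,800

Mainline income levy:
  $113,000 × 13% = $14,690
  $181,000 × 21% = $38,010
  $215,000 × 27% = $58,050
  $337,000 × 35% = $117,950
  → $228,700
  Less energy credit $28,000 → $200,700

$410,800 > $200,700, so the supplementary minimum tax is the binding amount.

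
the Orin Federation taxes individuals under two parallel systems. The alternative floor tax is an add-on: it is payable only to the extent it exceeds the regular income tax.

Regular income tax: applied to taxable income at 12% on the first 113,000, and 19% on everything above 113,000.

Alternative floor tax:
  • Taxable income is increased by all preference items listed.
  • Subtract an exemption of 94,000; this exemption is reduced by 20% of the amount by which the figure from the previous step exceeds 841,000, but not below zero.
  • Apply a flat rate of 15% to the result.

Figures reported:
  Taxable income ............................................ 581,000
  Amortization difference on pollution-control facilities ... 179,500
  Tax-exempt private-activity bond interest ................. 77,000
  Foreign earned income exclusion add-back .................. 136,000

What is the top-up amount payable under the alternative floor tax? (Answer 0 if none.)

33,420

Alternative floor tax:
  Adjusted income: 581,000 + 179,500 + 77,000 + 136,000 = 973,500
  Exemption: 94,000 − 20% × (973,500 − 841,000) = 94,000 − 26,500 = 67,500
  Base: 973,500 − 67,500 = 906,000
  906,000 × 15% = 135,900

Regular income tax:
  113,000 × 12% = 13,560
  468,000 × 19% = 88,920
  → 102,480

Excess of alternative floor tax over regular income tax: 135,900 − 102,480 = 33,420.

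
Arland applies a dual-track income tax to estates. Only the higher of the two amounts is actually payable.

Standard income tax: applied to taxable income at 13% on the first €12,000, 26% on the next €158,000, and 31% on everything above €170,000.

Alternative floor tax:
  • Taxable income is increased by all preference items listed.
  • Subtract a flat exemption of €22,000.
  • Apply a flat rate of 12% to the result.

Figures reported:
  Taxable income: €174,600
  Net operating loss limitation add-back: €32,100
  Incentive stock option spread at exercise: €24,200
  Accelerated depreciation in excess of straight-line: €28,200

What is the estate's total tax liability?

€44,066

Alternative floor tax:
  Adjusted income: €174,600 + €32,100 + €24,200 + €28,200 = €259,100
  Less exemption €22,000 → base €237,100
  €237,100 × 12% = €28,452

Standard income tax:
  €12,000 × 13% = €1,560
  €158,000 × 26% = €41,080
  €4,600 × 31% = €1,426
  → €44,066

€44,066 > €28,452, so the standard income tax governs.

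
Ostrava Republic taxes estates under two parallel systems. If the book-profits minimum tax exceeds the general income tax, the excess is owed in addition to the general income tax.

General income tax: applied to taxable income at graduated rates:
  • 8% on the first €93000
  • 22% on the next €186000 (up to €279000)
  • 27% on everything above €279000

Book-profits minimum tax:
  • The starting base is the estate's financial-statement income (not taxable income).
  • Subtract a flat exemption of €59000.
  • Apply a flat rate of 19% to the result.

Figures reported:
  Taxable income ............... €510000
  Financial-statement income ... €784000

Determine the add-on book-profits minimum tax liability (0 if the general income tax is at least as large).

€27020

Book-profits minimum tax:
  Base (financial-statement income): €784000
  Less exemption €59000 → base €725000
  €725000 × 19% = €137750

General income tax:
  €93000 × 8% = €7440
  €186000 × 22% = €40920
  €231000 × 27% = €62370
  → €110730

Excess of book-profits minimum tax over general income tax: €137750 − €110730 = €27020.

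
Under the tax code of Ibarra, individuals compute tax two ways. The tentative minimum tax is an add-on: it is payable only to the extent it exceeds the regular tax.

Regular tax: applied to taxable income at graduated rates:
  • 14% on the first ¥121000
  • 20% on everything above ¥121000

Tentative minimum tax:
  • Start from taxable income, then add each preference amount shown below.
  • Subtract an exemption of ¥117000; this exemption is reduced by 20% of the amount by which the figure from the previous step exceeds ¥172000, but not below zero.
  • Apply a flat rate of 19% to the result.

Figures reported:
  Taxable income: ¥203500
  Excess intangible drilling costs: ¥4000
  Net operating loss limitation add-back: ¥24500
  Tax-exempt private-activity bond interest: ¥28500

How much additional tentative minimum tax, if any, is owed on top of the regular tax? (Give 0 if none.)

¥0

Tentative minimum tax:
  Adjusted income: ¥203500 + ¥4000 + ¥24500 + ¥28500 = ¥260500
  Exemption: ¥117000 − 20% × (¥260500 − ¥172000) = ¥117000 − ¥17700 = ¥99300
  Base: ¥260500 − ¥99300 = ¥161200
  ¥161200 × 19% = ¥30628

Regular tax:
  ¥121000 × 14% = ¥16940
  ¥82500 × 20% = ¥16500
  → ¥33440

¥30628 ≤ ¥33440, so no add-on is due.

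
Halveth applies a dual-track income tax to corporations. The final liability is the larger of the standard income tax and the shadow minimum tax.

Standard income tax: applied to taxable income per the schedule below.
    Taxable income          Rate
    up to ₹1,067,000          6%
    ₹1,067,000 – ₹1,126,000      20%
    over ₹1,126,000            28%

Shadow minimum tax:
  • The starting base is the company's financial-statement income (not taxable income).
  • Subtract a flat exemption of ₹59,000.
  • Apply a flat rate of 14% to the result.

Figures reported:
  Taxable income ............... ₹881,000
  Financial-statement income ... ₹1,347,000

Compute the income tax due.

Standard income tax:
  ₹881,000 × 6% = ₹52,860

Shadow minimum tax:
  Base (financial-statement income): ₹1,347,000
  Less exemption ₹59,000 → base ₹1,288,000
  ₹1,288,000 × 14% = ₹180,320

₹180,320 > ₹52,860, so the shadow minimum tax is the binding amount.

₹180,320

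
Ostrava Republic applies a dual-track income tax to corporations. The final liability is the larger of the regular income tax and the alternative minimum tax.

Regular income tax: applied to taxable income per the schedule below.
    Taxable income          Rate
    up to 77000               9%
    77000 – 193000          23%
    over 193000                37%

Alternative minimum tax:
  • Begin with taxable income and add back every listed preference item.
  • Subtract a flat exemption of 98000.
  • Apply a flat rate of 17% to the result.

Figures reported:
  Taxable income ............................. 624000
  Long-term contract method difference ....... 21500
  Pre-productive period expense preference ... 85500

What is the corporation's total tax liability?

Regular income tax:
  77000 × 9% = 6930
  116000 × 23% = 26680
  431000 × 37% = 159470
  → 193080

Alternative minimum tax:
  Adjusted income: 624000 + 21500 + 85500 = 731000
  Less exemption 98000 → base 633000
  633000 × 17% = 107610

193080 > 107610, so the regular income tax governs.

193080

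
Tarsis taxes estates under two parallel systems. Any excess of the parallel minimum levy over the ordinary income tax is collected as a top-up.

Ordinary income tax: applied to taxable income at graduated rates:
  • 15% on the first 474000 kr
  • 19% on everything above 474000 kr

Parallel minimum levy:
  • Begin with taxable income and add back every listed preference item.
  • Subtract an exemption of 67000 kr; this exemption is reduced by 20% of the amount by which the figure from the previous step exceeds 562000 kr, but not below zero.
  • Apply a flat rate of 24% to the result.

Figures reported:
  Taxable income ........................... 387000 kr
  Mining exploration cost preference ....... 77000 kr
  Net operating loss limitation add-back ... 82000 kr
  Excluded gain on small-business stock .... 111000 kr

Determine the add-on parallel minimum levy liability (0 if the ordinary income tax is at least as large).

Parallel minimum levy:
  Adjusted income: 387000 kr + 77000 kr + 82000 kr + 111000 kr = 657000 kr
  Exemption: 67000 kr − 20% × (657000 kr − 562000 kr) = 67000 kr − 19000 kr = 48000 kr
  Base: 657000 kr − 48000 kr = 609000 kr
  609000 kr × 24% = 146160 kr

Ordinary income tax:
  387000 kr × 15% = 58050 kr

Excess of parallel minimum levy over ordinary income tax: 146160 kr − 58050 kr = 88110 kr.

88110 kr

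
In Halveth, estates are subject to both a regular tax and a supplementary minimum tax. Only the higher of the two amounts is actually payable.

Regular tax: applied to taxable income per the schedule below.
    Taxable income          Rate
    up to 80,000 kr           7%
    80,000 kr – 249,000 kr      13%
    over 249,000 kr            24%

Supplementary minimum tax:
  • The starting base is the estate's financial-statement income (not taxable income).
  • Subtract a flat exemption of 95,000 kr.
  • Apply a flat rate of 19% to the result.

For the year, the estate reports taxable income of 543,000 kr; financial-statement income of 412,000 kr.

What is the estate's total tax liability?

Regular tax:
  80,000 kr × 7% = 5,600 kr
  169,000 kr × 13% = 21,970 kr
  294,000 kr × 24% = 70,560 kr
  → 98,130 kr

Supplementary minimum tax:
  Base (financial-statement income): 412,000 kr
  Less exemption 95,000 kr → base 317,000 kr
  317,000 kr × 19% = 60,230 kr

98,130 kr > 60,230 kr, so the regular tax governs.

98,130 kr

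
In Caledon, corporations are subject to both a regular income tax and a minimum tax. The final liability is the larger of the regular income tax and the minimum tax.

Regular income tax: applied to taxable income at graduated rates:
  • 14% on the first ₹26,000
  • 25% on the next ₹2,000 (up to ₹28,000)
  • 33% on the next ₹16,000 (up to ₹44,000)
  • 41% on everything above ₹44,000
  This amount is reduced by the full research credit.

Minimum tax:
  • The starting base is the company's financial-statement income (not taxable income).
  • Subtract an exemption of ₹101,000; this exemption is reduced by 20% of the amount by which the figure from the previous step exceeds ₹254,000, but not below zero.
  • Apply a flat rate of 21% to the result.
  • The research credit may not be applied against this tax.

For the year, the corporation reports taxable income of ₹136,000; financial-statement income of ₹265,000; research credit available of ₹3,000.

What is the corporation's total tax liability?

Minimum tax:
  Base (financial-statement income): ₹265,000
  Exemption: ₹101,000 − 20% × (₹265,000 − ₹254,000) = ₹101,000 − ₹2,200 = ₹98,800
  Base: ₹265,000 − ₹98,800 = ₹166,200
  ₹166,200 × 21% = ₹34,902

Regular income tax:
  ₹26,000 × 14% = ₹3,640
  ₹2,000 × 25% = ₹500
  ₹16,000 × 33% = ₹5,280
  ₹92,000 × 41% = ₹37,720
  → ₹47,140
  Less research credit ₹3,000 → ₹44,140

₹44,140 > ₹34,902, so the regular income tax governs.

₹44,140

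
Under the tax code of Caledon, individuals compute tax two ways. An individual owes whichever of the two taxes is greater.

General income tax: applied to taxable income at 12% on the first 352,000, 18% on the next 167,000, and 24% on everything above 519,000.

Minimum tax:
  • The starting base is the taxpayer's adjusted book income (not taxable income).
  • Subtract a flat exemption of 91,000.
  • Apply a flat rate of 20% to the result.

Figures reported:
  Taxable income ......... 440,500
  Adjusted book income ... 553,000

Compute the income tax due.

92,400

Minimum tax:
  Base (adjusted book income): 553,000
  Less exemption 91,000 → base 462,000
  462,000 × 20% = 92,400

General income tax:
  352,000 × 12% = 42,240
  88,500 × 18% = 15,930
  → 58,170

92,400 > 58,170, so the minimum tax is the binding amount.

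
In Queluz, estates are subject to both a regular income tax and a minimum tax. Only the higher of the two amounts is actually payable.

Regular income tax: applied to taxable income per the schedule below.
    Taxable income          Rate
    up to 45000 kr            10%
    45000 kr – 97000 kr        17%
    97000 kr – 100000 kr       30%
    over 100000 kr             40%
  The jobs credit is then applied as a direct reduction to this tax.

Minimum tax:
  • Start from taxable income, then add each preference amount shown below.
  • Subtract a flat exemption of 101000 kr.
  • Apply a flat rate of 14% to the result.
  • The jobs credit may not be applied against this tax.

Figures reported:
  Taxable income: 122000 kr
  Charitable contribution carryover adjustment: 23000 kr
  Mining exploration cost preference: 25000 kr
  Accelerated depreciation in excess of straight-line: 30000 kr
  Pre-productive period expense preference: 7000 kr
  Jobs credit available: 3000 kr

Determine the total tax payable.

20040 kr

Regular income tax:
  45000 kr × 10% = 4500 kr
  52000 kr × 17% = 8840 kr
  3000 kr × 30% = 900 kr
  22000 kr × 40% = 8800 kr
  → 23040 kr
  Less jobs credit 3000 kr → 20040 kr

Minimum tax:
  Adjusted income: 122000 kr + 23000 kr + 25000 kr + 30000 kr + 7000 kr = 207000 kr
  Less exemption 101000 kr → base 106000 kr
  106000 kr × 14% = 14840 kr

20040 kr > 14840 kr, so the regular income tax governs.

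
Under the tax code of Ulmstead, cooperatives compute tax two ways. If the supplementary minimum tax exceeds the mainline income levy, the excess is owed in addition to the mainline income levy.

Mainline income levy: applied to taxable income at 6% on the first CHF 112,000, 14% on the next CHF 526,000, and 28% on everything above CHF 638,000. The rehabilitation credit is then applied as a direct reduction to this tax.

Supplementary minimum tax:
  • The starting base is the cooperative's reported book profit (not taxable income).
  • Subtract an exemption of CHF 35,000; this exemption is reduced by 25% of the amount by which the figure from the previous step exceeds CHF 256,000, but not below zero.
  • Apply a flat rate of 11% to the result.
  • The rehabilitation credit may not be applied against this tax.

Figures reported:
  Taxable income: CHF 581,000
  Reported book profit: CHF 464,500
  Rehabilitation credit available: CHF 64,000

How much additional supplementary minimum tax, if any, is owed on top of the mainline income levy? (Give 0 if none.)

CHF 42,715

Mainline income levy:
  CHF 112,000 × 6% = CHF 6,720
  CHF 469,000 × 14% = CHF 65,660
  → CHF 72,380
  Less rehabilitation credit CHF 64,000 → CHF 8,380

Supplementary minimum tax:
  Base (reported book profit): CHF 464,500
  Exemption: 25% × (CHF 464,500 − CHF 256,000) = CHF 52,125 ≥ CHF 35,000, so the exemption is fully phased out
  Base: CHF 464,500 − CHF 0 = CHF 464,500
  CHF 464,500 × 11% = CHF 51,095

Excess of supplementary minimum tax over mainline income levy: CHF 51,095 − CHF 8,380 = CHF 42,715.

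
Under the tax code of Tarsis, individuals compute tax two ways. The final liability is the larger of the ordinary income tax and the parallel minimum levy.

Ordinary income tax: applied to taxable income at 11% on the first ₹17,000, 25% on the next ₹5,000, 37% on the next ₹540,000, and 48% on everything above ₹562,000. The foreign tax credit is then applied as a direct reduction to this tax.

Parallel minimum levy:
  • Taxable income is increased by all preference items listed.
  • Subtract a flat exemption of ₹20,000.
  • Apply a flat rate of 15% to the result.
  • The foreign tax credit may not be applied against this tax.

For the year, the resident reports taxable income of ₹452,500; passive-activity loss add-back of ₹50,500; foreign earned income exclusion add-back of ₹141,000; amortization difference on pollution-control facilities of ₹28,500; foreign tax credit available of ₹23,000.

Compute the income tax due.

₹139,405

Parallel minimum levy:
  Adjusted income: ₹452,500 + ₹50,500 + ₹141,000 + ₹28,500 = ₹672,500
  Less exemption ₹20,000 → base ₹652,500
  ₹652,500 × 15% = ₹97,875

Ordinary income tax:
  ₹17,000 × 11% = ₹1,870
  ₹5,000 × 25% = ₹1,250
  ₹430,500 × 37% = ₹159,285
  → ₹162,405
  Less foreign tax credit ₹23,000 → ₹139,405

₹139,405 > ₹97,875, so the ordinary income tax governs.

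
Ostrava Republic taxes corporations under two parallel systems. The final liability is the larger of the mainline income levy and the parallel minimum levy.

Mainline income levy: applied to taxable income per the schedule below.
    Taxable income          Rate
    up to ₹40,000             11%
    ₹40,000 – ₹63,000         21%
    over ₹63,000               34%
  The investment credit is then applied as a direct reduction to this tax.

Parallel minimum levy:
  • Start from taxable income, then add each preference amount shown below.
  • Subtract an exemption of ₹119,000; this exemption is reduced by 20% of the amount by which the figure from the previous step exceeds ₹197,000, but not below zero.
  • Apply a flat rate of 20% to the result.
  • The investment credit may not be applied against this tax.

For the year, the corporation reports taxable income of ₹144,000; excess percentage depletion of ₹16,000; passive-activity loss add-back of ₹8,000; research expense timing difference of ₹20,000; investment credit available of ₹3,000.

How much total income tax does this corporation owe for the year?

Mainline income levy:
  ₹40,000 × 11% = ₹4,400
  ₹23,000 × 21% = ₹4,830
  ₹81,000 × 34% = ₹27,540
  → ₹36,770
  Less investment credit ₹3,000 → ₹33,770

Parallel minimum levy:
  Adjusted income: ₹144,000 + ₹16,000 + ₹8,000 + ₹20,000 = ₹188,000
  Exemption: ₹188,000 ≤ ₹197,000, so full ₹119,000 applies
  Base: ₹188,000 − ₹119,000 = ₹69,000
  ₹69,000 × 20% = ₹13,800

₹33,770 > ₹13,800, so the mainline income levy governs.

₹33,770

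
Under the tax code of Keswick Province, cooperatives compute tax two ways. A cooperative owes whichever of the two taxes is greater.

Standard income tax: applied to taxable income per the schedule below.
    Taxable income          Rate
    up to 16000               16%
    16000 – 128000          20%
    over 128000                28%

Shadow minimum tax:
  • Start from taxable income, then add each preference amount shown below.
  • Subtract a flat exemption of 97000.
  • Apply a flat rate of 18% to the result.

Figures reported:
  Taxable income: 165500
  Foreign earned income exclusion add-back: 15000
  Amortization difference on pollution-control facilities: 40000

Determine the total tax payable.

Standard income tax:
  16000 × 16% = 2560
  112000 × 20% = 22400
  37500 × 28% = 10500
  → 35460

Shadow minimum tax:
  Adjusted income: 165500 + 15000 + 40000 = 220500
  Less exemption 97000 → base 123500
  123500 × 18% = 22230

35460 > 22230, so the standard income tax governs.

35460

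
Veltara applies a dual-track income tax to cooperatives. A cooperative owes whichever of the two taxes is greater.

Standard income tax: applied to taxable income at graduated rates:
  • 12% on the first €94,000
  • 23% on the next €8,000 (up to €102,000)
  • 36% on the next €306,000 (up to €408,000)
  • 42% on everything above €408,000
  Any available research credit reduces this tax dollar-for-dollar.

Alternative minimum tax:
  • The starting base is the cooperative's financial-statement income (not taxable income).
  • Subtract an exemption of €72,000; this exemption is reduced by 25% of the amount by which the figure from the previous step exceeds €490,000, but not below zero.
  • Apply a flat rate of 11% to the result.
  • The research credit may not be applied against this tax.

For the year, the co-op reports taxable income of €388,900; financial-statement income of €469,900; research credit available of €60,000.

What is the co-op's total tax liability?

€56,404

Alternative minimum tax:
  Base (financial-statement income): €469,900
  Exemption: €469,900 ≤ €490,000, so full €72,000 applies
  Base: €469,900 − €72,000 = €397,900
  €397,900 × 11% = €43,769

Standard income tax:
  €94,000 × 12% = €11,280
  €8,000 × 23% = €1,840
  €286,900 × 36% = €103,284
  → €116,404
  Less research credit €60,000 → €56,404

€56,404 > €43,769, so the standard income tax governs.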